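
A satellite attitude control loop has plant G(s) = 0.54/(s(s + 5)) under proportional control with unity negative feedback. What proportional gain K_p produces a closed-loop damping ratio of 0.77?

Closed-loop characteristic equation: s² + 5s + K_p·0.54 = 0.
So ω_n = √(0.54K_p) and 2ζω_n = 5, giving ζ = 5/(2√(0.54K_p)).
Setting ζ = 0.77: √(0.54K_p) = 5/(2·0.77) = 3.247, so K_p = 10.54/0.54 = 19.5.

K_p = 19.5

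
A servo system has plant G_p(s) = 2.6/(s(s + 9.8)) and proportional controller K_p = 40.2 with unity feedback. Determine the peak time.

The closed-loop denominator s² + 9.8s + 104.5 gives ω_n = √104.5 = 10.22 and ζ = 9.8/(2ω_n) = 0.4793.
Damped frequency ω_d = ω_n√(1−ζ²) = 8.973 rad/s, so peak time T_p = π/ω_d = 0.35 s.

T_p = 0.35 s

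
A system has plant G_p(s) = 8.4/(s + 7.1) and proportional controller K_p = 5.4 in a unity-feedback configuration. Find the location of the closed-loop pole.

Closed-loop transfer function: T(s) = K_p·G_p(s)/(1 + K_p·G_p(s)) = 45.36/(s + 7.1 + 45.36) = 45.36/(s + 52.46).
The closed-loop pole is at s = −52.46.

s = -52.46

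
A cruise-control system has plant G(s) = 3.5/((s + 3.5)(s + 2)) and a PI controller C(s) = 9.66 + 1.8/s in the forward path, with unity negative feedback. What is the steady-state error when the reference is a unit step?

The open loop C(s)G(s) has a pole at the origin (type 1), so the static position error constant is infinite and e_ss = 1/(1+∞) = 0.

0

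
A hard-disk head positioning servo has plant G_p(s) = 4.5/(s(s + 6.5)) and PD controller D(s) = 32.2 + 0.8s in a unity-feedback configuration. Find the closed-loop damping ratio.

Forward path: (32.2 + 0.8s)·4.5/(s(s+6.5)). The closed-loop characteristic equation is s² + (6.5 + 4.5·0.8)s + 4.5·32.2 = 0.
That is s² + 10.1s + 144.9 = 0, so ω_n = 12.04 rad/s and ζ = 10.1/(2·12.04) = 0.4195.

ζ = 0.42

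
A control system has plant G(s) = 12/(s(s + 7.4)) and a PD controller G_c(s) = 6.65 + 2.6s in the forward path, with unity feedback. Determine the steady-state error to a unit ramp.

0.0927

The loop has one pole at the origin (type 1). Velocity error constant K_v = lim_{s→0} s·G_c(s)G(s) = 6.65·12/7.4 = 10.78.
Steady-state error to a unit ramp: e_ss = 1/K_v = 0.0927.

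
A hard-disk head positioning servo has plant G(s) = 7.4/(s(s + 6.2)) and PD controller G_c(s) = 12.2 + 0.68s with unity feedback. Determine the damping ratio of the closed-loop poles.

ζ = 0.591

Forward path: (12.2 + 0.68s)·7.4/(s(s+6.2)). The closed-loop characteristic equation is s² + (6.2 + 7.4·0.68)s + 7.4·12.2 = 0.
That is s² + 11.23s + 90.28 = 0, so ω_n = 9.502 rad/s and ζ = 11.23/(2·9.502) = 0.5911.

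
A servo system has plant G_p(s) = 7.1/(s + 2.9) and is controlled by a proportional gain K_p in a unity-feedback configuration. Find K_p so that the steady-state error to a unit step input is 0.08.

For a type-0 loop with proportional control, e_ss = 1/(1 + K_p·G_p(0)).
G_p(0) = 2.448. Require 1/(1 + K_p·2.448) = 0.08, so 1 + 2.448·K_p = 12.5.
K_p = (12.5 − 1)/2.448 = 4.7.

K_p = 4.7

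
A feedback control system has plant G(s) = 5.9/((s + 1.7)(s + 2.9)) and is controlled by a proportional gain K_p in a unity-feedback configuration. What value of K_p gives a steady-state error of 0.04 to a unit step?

For a type-0 loop with proportional control, e_ss = 1/(1 + K_p·G(0)).
G(0) = 1.197. Require 1/(1 + K_p·1.197) = 0.04, so 1 + 1.197·K_p = 25.
K_p = (25 − 1)/1.197 = 20.1.

K_p = 20.1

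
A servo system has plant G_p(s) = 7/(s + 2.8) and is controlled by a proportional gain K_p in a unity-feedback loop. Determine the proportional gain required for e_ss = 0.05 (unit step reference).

For a type-0 loop with proportional control, e_ss = 1/(1 + K_p·G_p(0)).
G_p(0) = 2.5. Require 1/(1 + K_p·2.5) = 0.05, so 1 + 2.5·K_p = 20.
K_p = (20 − 1)/2.5 = 7.6.

K_p = 7.6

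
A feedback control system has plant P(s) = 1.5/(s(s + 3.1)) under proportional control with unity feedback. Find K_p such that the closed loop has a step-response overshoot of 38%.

K_p = 18.5

From %OS = 100·exp(−πζ/√(1−ζ²)) = 38%, ζ = −ln(0.38)/√(π²+ln²(0.38)) = 0.2943.
Characteristic equation s² + 3.1s + 1.5K_p = 0 gives ζ = 3.1/(2√(1.5K_p)).
Setting ζ = 0.2943: √(1.5K_p) = 3.1/(2·0.2943) = 5.266, so K_p = 27.73/1.5 = 18.5.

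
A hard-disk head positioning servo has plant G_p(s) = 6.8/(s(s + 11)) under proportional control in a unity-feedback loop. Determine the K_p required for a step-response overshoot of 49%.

K_p = 90.7

From %OS = 100·exp(−πζ/√(1−ζ²)) = 49%, ζ = −ln(0.49)/√(π²+ln²(0.49)) = 0.2214.
Characteristic equation s² + 11s + 6.8K_p = 0 gives ζ = 11/(2√(6.8K_p)).
Setting ζ = 0.2214: √(6.8K_p) = 11/(2·0.2214) = 24.84, so K_p = 617/6.8 = 90.7.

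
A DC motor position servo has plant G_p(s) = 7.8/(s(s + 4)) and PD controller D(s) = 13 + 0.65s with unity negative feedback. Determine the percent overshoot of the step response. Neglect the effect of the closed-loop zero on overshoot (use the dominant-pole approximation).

20.5%

Forward path: (13 + 0.65s)·7.8/(s(s+4)). The closed-loop characteristic equation is s² + (4 + 7.8·0.65)s + 7.8·13 = 0.
That is s² + 9.07s + 101.4 = 0, so ω_n = 10.07 rad/s and ζ = 9.07/(2·10.07) = 0.4504.
%OS = 100·exp(−πζ/√(1−ζ²)) = 20.5%.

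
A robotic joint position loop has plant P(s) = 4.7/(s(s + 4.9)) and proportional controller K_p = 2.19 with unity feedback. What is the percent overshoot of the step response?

2.43%

From 1 + K_pP(s) = 0: s² + 4.9s + 10.29 = 0 ⇒ ω_n = 3.208, ζ = 0.7637.
%OS = 100·exp(−πζ/√(1−ζ²)) = 100·exp(−π·0.7637/√0.4168) = 2.43%.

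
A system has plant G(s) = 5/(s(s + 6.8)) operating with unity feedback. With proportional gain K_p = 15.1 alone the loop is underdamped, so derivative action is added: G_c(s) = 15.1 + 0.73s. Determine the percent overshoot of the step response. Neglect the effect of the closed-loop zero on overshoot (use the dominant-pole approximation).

Forward path: (15.1 + 0.73s)·5/(s(s+6.8)). The closed-loop characteristic equation is s² + (6.8 + 5·0.73)s + 5·15.1 = 0.
That is s² + 10.45s + 75.5 = 0, so ω_n = 8.689 rad/s and ζ = 10.45/(2·8.689) = 0.6013.
%OS = 100·exp(−πζ/√(1−ζ²)) = 9.4%.

9.4%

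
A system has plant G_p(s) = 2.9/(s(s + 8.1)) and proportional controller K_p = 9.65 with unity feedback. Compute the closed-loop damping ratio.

ζ = 0.766

With unity feedback the closed-loop characteristic equation is s² + 8.1s + 9.65·2.9 = s² + 8.1s + 27.98 = 0.
So ω_n² = 27.98 ⇒ ω_n = 5.29 rad/s, and ζ = 8.1/(2ω_n) = 0.766.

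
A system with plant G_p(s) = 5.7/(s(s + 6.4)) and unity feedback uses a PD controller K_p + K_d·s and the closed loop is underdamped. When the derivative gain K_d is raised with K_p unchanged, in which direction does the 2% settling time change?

decrease

Characteristic equation s² + (6.4 + 5.7K_d)s + 5.7K_p = 0: raising K_d increases ζω_n = (6.4+5.7K_d)/2 while the loop stays underdamped, so T_s ≈ 4/(ζω_n) decreases.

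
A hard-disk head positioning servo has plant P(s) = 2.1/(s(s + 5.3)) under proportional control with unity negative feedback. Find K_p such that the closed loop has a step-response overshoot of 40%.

From %OS = 100·exp(−πζ/√(1−ζ²)) = 40%, ζ = −ln(0.4)/√(π²+ln²(0.4)) = 0.28.
Characteristic equation s² + 5.3s + 2.1K_p = 0 gives ζ = 5.3/(2√(2.1K_p)).
Setting ζ = 0.28: √(2.1K_p) = 5.3/(2·0.28) = 9.464, so K_p = 89.57/2.1 = 42.7.

K_p = 42.7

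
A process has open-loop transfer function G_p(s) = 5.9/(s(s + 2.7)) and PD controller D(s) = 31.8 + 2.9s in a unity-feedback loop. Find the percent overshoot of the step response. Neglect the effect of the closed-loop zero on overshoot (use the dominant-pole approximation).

3.73%

Forward path: (31.8 + 2.9s)·5.9/(s(s+2.7)). The closed-loop characteristic equation is s² + (2.7 + 5.9·2.9)s + 5.9·31.8 = 0.
That is s² + 19.81s + 187.6 = 0, so ω_n = 13.7 rad/s and ζ = 19.81/(2·13.7) = 0.7231.
%OS = 100·exp(−πζ/√(1−ζ²)) = 3.73%.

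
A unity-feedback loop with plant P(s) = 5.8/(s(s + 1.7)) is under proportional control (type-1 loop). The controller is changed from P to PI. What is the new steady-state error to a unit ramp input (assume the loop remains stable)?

The integrator raises the loop to type 2, so K_v → ∞ and e_ss to a ramp is zero.

0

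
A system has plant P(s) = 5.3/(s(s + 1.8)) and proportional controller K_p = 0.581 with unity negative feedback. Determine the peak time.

Closed-loop characteristic equation: s² + 1.8s + 3.079 = 0, so ω_n = 1.755 rad/s and ζ = 1.8/(2·1.755) = 0.5129.
Damped frequency ω_d = ω_n√(1−ζ²) = 1.506 rad/s, so peak time T_p = π/ω_d = 2.09 s.

T_p = 2.09 s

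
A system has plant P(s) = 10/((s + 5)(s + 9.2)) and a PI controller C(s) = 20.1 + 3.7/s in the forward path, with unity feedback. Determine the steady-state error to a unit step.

0

The open loop C(s)P(s) has a pole at the origin (type 1), so the static position error constant is infinite and e_ss = 1/(1+∞) = 0.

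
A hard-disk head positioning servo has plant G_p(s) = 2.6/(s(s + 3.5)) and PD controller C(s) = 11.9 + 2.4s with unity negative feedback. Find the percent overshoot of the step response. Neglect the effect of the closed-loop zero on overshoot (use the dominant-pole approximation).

Forward path: (11.9 + 2.4s)·2.6/(s(s+3.5)). The closed-loop characteristic equation is s² + (3.5 + 2.6·2.4)s + 2.6·11.9 = 0.
That is s² + 9.74s + 30.94 = 0, so ω_n = 5.562 rad/s and ζ = 9.74/(2·5.562) = 0.8755.
%OS = 100·exp(−πζ/√(1−ζ²)) = 0.337%.

0.337%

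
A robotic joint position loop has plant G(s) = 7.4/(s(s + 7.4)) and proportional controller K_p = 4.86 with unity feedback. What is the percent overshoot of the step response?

8.52%

Closed-loop characteristic equation: s² + 7.4s + 35.96 = 0, so ω_n = 5.997 rad/s and ζ = 7.4/(2·5.997) = 0.617.
%OS = 100·exp(−πζ/√(1−ζ²)) = 100·exp(−π·0.617/√0.6193) = 8.52%.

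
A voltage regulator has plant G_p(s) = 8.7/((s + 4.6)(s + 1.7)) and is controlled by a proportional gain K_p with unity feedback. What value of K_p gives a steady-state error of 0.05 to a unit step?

K_p = 17.1

Steady-state error for a unit step on this type-0 loop is 1/(1 + K_p·G_p(0)).
G_p(0) = 1.113. Require 1/(1 + K_p·1.113) = 0.05, so 1 + 1.113·K_p = 20.
K_p = (20 − 1)/1.113 = 17.1.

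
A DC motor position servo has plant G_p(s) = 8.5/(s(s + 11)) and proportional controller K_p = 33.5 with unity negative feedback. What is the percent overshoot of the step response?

Closed-loop characteristic equation: s² + 11s + 284.8 = 0, so ω_n = 16.87 rad/s and ζ = 11/(2·16.87) = 0.3259.
%OS = 100·exp(−πζ/√(1−ζ²)) = 100·exp(−π·0.3259/√0.8938) = 33.9%.

33.9%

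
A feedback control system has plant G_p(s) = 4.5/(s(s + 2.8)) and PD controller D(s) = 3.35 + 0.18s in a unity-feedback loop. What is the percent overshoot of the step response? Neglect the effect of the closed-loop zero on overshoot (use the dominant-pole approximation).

19.2%

Forward path: (3.35 + 0.18s)·4.5/(s(s+2.8)). The closed-loop characteristic equation is s² + (2.8 + 4.5·0.18)s + 4.5·3.35 = 0.
That is s² + 3.61s + 15.08 = 0, so ω_n = 3.883 rad/s and ζ = 3.61/(2·3.883) = 0.4649.
%OS = 100·exp(−πζ/√(1−ζ²)) = 19.2%.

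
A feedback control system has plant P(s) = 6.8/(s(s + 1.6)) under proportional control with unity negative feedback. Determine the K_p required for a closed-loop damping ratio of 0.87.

K_p = 0.124

Closed-loop characteristic equation: s² + 1.6s + K_p·6.8 = 0.
So ω_n = √(6.8K_p) and 2ζω_n = 1.6, giving ζ = 1.6/(2√(6.8K_p)).
Setting ζ = 0.87: √(6.8K_p) = 1.6/(2·0.87) = 0.9195, so K_p = 0.8456/6.8 = 0.124.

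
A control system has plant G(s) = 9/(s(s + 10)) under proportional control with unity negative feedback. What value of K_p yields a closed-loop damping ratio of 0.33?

Closed-loop characteristic equation: s² + 10s + K_p·9 = 0.
So ω_n = √(9K_p) and 2ζω_n = 10, giving ζ = 10/(2√(9K_p)).
Setting ζ = 0.33: √(9K_p) = 10/(2·0.33) = 15.15, so K_p = 229.6/9 = 25.5.

K_p = 25.5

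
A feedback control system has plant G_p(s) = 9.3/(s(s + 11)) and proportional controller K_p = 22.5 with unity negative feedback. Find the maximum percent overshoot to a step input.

27.5%

The closed-loop denominator s² + 11s + 209.3 gives ω_n = √209.3 = 14.47 and ζ = 11/(2ω_n) = 0.3802.
%OS = 100·exp(−πζ/√(1−ζ²)) = 100·exp(−π·0.3802/√0.8554) = 27.5%.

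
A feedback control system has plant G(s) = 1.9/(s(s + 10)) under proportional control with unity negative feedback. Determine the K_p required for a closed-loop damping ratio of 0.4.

K_p = 82.2

Closed-loop characteristic equation: s² + 10s + K_p·1.9 = 0.
So ω_n = √(1.9K_p) and 2ζω_n = 10, giving ζ = 10/(2√(1.9K_p)).
Setting ζ = 0.4: √(1.9K_p) = 10/(2·0.4) = 12.5, so K_p = 156.2/1.9 = 82.2.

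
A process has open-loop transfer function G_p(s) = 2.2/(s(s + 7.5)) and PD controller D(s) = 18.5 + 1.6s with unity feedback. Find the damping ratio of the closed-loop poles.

ζ = 0.864

Forward path: (18.5 + 1.6s)·2.2/(s(s+7.5)). The closed-loop characteristic equation is s² + (7.5 + 2.2·1.6)s + 2.2·18.5 = 0.
That is s² + 11.02s + 40.7 = 0, so ω_n = 6.38 rad/s and ζ = 11.02/(2·6.38) = 0.8637.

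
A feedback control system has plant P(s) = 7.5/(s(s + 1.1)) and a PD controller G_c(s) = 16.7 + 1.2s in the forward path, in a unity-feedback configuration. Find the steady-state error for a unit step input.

The open loop G_c(s)P(s) has a pole at the origin (type 1), so the static position error constant is infinite and e_ss = 1/(1+∞) = 0.

0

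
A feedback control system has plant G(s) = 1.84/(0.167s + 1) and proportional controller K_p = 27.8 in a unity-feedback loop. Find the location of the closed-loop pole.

Closed loop: T(s) = K_p·G/(1+K_p·G) = 51.15/(0.167s + 1 + 51.15), with pole at s = −(1 + 51.15)/0.167 = −312.3.

s = -312.3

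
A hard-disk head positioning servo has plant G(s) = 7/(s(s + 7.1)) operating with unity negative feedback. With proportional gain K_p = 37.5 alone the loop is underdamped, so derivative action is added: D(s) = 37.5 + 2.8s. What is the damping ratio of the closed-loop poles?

Forward path: (37.5 + 2.8s)·7/(s(s+7.1)). The closed-loop characteristic equation is s² + (7.1 + 7·2.8)s + 7·37.5 = 0.
That is s² + 26.7s + 262.5 = 0, so ω_n = 16.2 rad/s and ζ = 26.7/(2·16.2) = 0.824.

ζ = 0.824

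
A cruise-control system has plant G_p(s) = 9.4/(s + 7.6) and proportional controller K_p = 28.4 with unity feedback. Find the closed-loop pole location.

Closed-loop transfer function: T(s) = K_p·G_p(s)/(1 + K_p·G_p(s)) = 267/(s + 7.6 + 267) = 267/(s + 274.6).
The closed-loop pole is at s = −274.6.

s = -274.6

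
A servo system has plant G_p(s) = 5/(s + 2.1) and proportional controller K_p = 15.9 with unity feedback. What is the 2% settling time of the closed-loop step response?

T_s ≈ 0.049 s

Closed-loop transfer function: T(s) = K_p·G_p(s)/(1 + K_p·G_p(s)) = 79.5/(s + 2.1 + 79.5) = 79.5/(s + 81.6).
Time constant τ = 1/81.6 = 0.01225 s, so the 2% settling time is about 4τ = 0.049 s.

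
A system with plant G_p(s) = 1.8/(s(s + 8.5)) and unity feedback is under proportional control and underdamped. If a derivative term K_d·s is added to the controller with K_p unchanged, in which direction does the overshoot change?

With PD the characteristic equation becomes s² + (a + K·K_d)s + K·K_p = 0; the damping term grows, ζ rises, overshoot falls.

decrease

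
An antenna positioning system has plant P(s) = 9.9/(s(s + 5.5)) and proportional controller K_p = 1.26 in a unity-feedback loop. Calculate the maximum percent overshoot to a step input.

From 1 + K_pP(s) = 0: s² + 5.5s + 12.47 = 0 ⇒ ω_n = 3.532, ζ = 0.7786.
%OS = 100·exp(−πζ/√(1−ζ²)) = 100·exp(−π·0.7786/√0.3937) = 2.03%.

2.03%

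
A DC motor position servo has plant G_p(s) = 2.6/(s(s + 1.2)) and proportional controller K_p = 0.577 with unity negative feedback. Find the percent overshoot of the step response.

The closed-loop denominator s² + 1.2s + 1.5 gives ω_n = √1.5 = 1.225 and ζ = 1.2/(2ω_n) = 0.4899.
%OS = 100·exp(−πζ/√(1−ζ²)) = 100·exp(−π·0.4899/√0.76) = 17.1%.

17.1%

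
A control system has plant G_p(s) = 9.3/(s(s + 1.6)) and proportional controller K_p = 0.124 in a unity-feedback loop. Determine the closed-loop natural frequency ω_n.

ω_n = 1.07 rad/s

With unity feedback the closed-loop characteristic equation is s² + 1.6s + 0.124·9.3 = s² + 1.6s + 1.153 = 0.
So ω_n² = 1.153 ⇒ ω_n = 1.074 rad/s, and ζ = 1.6/(2ω_n) = 0.745.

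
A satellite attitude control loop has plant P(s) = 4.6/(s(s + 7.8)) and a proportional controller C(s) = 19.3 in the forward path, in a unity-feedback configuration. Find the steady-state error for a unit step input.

The open loop C(s)P(s) has a pole at the origin (type 1), so the static position error constant is infinite and e_ss = 1/(1+∞) = 0.

0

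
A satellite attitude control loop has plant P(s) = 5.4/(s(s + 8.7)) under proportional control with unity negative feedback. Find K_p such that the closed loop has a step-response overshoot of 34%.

K_p = 33.2

From %OS = 100·exp(−πζ/√(1−ζ²)) = 34%, ζ = −ln(0.34)/√(π²+ln²(0.34)) = 0.3248.
Characteristic equation s² + 8.7s + 5.4K_p = 0 gives ζ = 8.7/(2√(5.4K_p)).
Setting ζ = 0.3248: √(5.4K_p) = 8.7/(2·0.3248) = 13.39, so K_p = 179.4/5.4 = 33.2.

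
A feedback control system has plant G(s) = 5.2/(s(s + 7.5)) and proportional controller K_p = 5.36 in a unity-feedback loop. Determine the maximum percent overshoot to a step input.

4.2%

The closed-loop denominator s² + 7.5s + 27.87 gives ω_n = √27.87 = 5.279 and ζ = 7.5/(2ω_n) = 0.7103.
%OS = 100·exp(−πζ/√(1−ζ²)) = 100·exp(−π·0.7103/√0.4955) = 4.2%.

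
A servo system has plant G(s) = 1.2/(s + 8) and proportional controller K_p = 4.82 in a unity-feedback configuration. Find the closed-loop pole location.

Closed-loop transfer function: T(s) = K_p·G(s)/(1 + K_p·G(s)) = 5.784/(s + 8 + 5.784) = 5.784/(s + 13.78).
The closed-loop pole is at s = −13.78.

s = -13.78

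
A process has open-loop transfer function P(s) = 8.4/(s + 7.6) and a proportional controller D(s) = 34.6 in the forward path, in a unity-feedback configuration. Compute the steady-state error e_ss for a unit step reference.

The loop is type 0. Static position error constant K_pos = D(0)·P(0) = 34.6·1.105 = 38.24.
Steady-state error to a unit step: e_ss = 1/(1+K_pos) = 1/39.24 = 0.0255.

0.0255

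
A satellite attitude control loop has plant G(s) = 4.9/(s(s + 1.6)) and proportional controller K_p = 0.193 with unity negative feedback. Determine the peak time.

Closed-loop characteristic equation: s² + 1.6s + 0.9457 = 0, so ω_n = 0.9725 rad/s and ζ = 1.6/(2·0.9725) = 0.8226.
Damped frequency ω_d = ω_n√(1−ζ²) = 0.5529 rad/s, so peak time T_p = π/ω_d = 5.68 s.

T_p = 5.68 s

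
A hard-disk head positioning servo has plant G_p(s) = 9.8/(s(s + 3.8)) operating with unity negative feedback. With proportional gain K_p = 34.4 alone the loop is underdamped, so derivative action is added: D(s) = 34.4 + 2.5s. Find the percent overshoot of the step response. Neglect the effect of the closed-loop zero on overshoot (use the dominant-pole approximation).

2.24%

Forward path: (34.4 + 2.5s)·9.8/(s(s+3.8)). The closed-loop characteristic equation is s² + (3.8 + 9.8·2.5)s + 9.8·34.4 = 0.
That is s² + 28.3s + 337.1 = 0, so ω_n = 18.36 rad/s and ζ = 28.3/(2·18.36) = 0.7707.
%OS = 100·exp(−πζ/√(1−ζ²)) = 2.24%.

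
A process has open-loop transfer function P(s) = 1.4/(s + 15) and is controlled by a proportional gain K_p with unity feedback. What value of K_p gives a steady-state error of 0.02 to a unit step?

For a type-0 loop with proportional control, e_ss = 1/(1 + K_p·P(0)).
P(0) = 0.09333. Require 1/(1 + K_p·0.09333) = 0.02, so 1 + 0.09333·K_p = 50.
K_p = (50 − 1)/0.09333 = 525.

K_p = 525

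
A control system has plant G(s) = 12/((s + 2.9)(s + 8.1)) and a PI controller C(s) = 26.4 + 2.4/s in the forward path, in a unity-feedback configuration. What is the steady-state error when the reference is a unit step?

The open loop C(s)G(s) has a pole at the origin (type 1), so the static position error constant is infinite and e_ss = 1/(1+∞) = 0.

0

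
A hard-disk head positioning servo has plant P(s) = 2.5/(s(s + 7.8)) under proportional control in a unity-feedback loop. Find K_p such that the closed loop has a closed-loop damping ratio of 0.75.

Closed-loop characteristic equation: s² + 7.8s + K_p·2.5 = 0.
So ω_n = √(2.5K_p) and 2ζω_n = 7.8, giving ζ = 7.8/(2√(2.5K_p)).
Setting ζ = 0.75: √(2.5K_p) = 7.8/(2·0.75) = 5.2, so K_p = 27.04/2.5 = 10.8.

K_p = 10.8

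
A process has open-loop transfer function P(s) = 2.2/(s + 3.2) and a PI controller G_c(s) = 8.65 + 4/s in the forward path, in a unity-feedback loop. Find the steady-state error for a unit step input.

The open loop G_c(s)P(s) has a pole at the origin (type 1), so the static position error constant is infinite and e_ss = 1/(1+∞) = 0.

0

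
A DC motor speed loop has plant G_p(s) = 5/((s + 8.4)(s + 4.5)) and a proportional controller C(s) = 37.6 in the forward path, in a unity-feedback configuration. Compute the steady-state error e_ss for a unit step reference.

The loop is type 0. Static position error constant K_pos = C(0)·G_p(0) = 37.6·0.1323 = 4.974.
Steady-state error to a unit step: e_ss = 1/(1+K_pos) = 1/5.974 = 0.167.

0.167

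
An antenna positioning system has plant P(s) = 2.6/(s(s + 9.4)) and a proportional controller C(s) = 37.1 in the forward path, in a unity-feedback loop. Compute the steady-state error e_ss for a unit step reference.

The open loop C(s)P(s) has a pole at the origin (type 1), so the static position error constant is infinite and e_ss = 1/(1+∞) = 0.

0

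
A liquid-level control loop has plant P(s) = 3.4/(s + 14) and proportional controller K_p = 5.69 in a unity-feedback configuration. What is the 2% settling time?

T_s ≈ 0.12 s

Closed-loop transfer function: T(s) = K_p·P(s)/(1 + K_p·P(s)) = 19.35/(s + 14 + 19.35) = 19.35/(s + 33.35).
Time constant τ = 1/33.35 = 0.02999 s, so the 2% settling time is about 4τ = 0.12 s.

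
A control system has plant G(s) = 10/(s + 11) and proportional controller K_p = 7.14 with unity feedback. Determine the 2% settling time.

T_s ≈ 0.0485 s

Closed-loop transfer function: T(s) = K_p·G(s)/(1 + K_p·G(s)) = 71.4/(s + 11 + 71.4) = 71.4/(s + 82.4).
Time constant τ = 1/82.4 = 0.01214 s, so the 2% settling time is about 4τ = 0.0485 s.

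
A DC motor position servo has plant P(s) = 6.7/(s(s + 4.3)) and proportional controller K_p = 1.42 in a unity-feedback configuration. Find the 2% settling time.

Closed-loop characteristic equation: s² + 4.3s + 9.514 = 0, so ω_n = 3.084 rad/s and ζ = 4.3/(2·3.084) = 0.697.
2% settling time T_s ≈ 4/(ζω_n) = 4/2.15 = 1.86 s.

T_s ≈ 1.86 s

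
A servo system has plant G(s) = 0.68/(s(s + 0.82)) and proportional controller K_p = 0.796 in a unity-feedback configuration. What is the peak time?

T_p = 5.14 s

Closed-loop characteristic equation: s² + 0.82s + 0.5413 = 0, so ω_n = 0.7357 rad/s and ζ = 0.82/(2·0.7357) = 0.5573.
Damped frequency ω_d = ω_n√(1−ζ²) = 0.6109 rad/s, so peak time T_p = π/ω_d = 5.14 s.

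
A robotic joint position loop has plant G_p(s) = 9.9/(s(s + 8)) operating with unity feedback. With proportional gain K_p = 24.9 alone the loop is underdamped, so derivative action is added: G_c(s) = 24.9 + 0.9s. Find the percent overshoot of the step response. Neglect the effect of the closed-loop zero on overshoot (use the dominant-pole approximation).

13.4%

Forward path: (24.9 + 0.9s)·9.9/(s(s+8)). The closed-loop characteristic equation is s² + (8 + 9.9·0.9)s + 9.9·24.9 = 0.
That is s² + 16.91s + 246.5 = 0, so ω_n = 15.7 rad/s and ζ = 16.91/(2·15.7) = 0.5385.
%OS = 100·exp(−πζ/√(1−ζ²)) = 13.4%.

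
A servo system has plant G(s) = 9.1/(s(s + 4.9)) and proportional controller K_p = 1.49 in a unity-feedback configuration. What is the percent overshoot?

6.08%

The closed-loop denominator s² + 4.9s + 13.56 gives ω_n = √13.56 = 3.682 and ζ = 4.9/(2ω_n) = 0.6654.
%OS = 100·exp(−πζ/√(1−ζ²)) = 100·exp(−π·0.6654/√0.5573) = 6.08%.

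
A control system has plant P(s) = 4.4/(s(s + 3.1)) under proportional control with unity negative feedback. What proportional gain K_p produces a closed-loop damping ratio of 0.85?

K_p = 0.756

Closed-loop characteristic equation: s² + 3.1s + K_p·4.4 = 0.
So ω_n = √(4.4K_p) and 2ζω_n = 3.1, giving ζ = 3.1/(2√(4.4K_p)).
Setting ζ = 0.85: √(4.4K_p) = 3.1/(2·0.85) = 1.824, so K_p = 3.325/4.4 = 0.756.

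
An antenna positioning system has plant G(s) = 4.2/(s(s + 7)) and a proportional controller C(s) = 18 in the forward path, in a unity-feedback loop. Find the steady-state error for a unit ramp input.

The loop has one pole at the origin (type 1). Velocity error constant K_v = lim_{s→0} s·C(s)G(s) = 18·4.2/7 = 10.8.
Steady-state error to a unit ramp: e_ss = 1/K_v = 0.0926.

0.0926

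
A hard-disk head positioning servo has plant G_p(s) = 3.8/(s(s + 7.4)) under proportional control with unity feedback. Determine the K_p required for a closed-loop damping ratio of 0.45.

Closed-loop characteristic equation: s² + 7.4s + K_p·3.8 = 0.
So ω_n = √(3.8K_p) and 2ζω_n = 7.4, giving ζ = 7.4/(2√(3.8K_p)).
Setting ζ = 0.45: √(3.8K_p) = 7.4/(2·0.45) = 8.222, so K_p = 67.6/3.8 = 17.8.

K_p = 17.8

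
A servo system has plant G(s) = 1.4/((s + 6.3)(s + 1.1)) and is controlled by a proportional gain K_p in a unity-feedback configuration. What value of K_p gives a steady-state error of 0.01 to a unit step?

K_p = 490

The loop is type 0, so e_ss(step) = 1/(1 + K_pos) with K_pos = K_p·G(0).
G(0) = 0.202. Require 1/(1 + K_p·0.202) = 0.01, so 1 + 0.202·K_p = 100.
K_p = (100 − 1)/0.202 = 490.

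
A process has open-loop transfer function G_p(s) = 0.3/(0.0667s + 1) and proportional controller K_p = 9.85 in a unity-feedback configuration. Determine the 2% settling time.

T_s ≈ 0.0675 s

Closed loop: T(s) = K_p·G_p/(1+K_p·G_p) = 2.955/(0.0667s + 1 + 2.955), with pole at s = −(1 + 2.955)/0.0667 = −59.3.
τ = 1/59.3 = 0.01686 s, so 2% settling time ≈ 4τ = 0.0675 s.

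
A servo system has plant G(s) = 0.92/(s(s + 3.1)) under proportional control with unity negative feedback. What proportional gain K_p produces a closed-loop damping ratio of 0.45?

K_p = 12.9

Closed-loop characteristic equation: s² + 3.1s + K_p·0.92 = 0.
So ω_n = √(0.92K_p) and 2ζω_n = 3.1, giving ζ = 3.1/(2√(0.92K_p)).
Setting ζ = 0.45: √(0.92K_p) = 3.1/(2·0.45) = 3.444, so K_p = 11.86/0.92 = 12.9.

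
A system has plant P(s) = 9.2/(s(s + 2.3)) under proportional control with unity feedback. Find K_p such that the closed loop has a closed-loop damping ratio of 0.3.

K_p = 1.6

Closed-loop characteristic equation: s² + 2.3s + K_p·9.2 = 0.
So ω_n = √(9.2K_p) and 2ζω_n = 2.3, giving ζ = 2.3/(2√(9.2K_p)).
Setting ζ = 0.3: √(9.2K_p) = 2.3/(2·0.3) = 3.833, so K_p = 14.69/9.2 = 1.6.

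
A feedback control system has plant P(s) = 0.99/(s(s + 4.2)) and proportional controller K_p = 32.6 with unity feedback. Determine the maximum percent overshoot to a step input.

The closed-loop denominator s² + 4.2s + 32.27 gives ω_n = √32.27 = 5.681 and ζ = 4.2/(2ω_n) = 0.3697.
%OS = 100·exp(−πζ/√(1−ζ²)) = 100·exp(−π·0.3697/√0.8634) = 28.7%.

28.7%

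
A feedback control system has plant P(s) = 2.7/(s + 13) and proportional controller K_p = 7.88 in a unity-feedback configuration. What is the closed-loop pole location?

Closed-loop transfer function: T(s) = K_p·P(s)/(1 + K_p·P(s)) = 21.28/(s + 13 + 21.28) = 21.28/(s + 34.28).
The closed-loop pole is at s = −34.28.

s = -34.28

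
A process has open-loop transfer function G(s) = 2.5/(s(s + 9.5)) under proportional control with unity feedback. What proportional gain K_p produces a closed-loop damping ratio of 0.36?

Closed-loop characteristic equation: s² + 9.5s + K_p·2.5 = 0.
So ω_n = √(2.5K_p) and 2ζω_n = 9.5, giving ζ = 9.5/(2√(2.5K_p)).
Setting ζ = 0.36: √(2.5K_p) = 9.5/(2·0.36) = 13.19, so K_p = 174.1/2.5 = 69.6.

K_p = 69.6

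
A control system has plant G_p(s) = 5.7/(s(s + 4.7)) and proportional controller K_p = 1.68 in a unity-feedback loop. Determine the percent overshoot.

2.56%

Closed-loop characteristic equation: s² + 4.7s + 9.576 = 0, so ω_n = 3.095 rad/s and ζ = 4.7/(2·3.095) = 0.7594.
%OS = 100·exp(−πζ/√(1−ζ²)) = 100·exp(−π·0.7594/√0.4233) = 2.56%.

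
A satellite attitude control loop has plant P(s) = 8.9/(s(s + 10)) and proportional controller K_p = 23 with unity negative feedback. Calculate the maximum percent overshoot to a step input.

31%

From 1 + K_pP(s) = 0: s² + 10s + 204.7 = 0 ⇒ ω_n = 14.31, ζ = 0.3495.
%OS = 100·exp(−πζ/√(1−ζ²)) = 100·exp(−π·0.3495/√0.8779) = 31%.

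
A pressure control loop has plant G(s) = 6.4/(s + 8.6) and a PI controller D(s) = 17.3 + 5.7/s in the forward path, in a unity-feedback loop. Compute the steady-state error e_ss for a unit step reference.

0

The open loop D(s)G(s) has a pole at the origin (type 1), so the static position error constant is infinite and e_ss = 1/(1+∞) = 0.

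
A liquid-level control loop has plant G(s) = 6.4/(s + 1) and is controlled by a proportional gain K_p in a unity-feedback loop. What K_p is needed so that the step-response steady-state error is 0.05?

Steady-state error for a unit step on this type-0 loop is 1/(1 + K_p·G(0)).
G(0) = 6.4. Require 1/(1 + K_p·6.4) = 0.05, so 1 + 6.4·K_p = 20.
K_p = (20 − 1)/6.4 = 2.97.

K_p = 2.97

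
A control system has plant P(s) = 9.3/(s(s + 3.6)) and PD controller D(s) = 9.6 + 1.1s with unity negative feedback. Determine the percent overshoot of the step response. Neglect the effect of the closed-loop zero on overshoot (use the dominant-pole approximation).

Forward path: (9.6 + 1.1s)·9.3/(s(s+3.6)). The closed-loop characteristic equation is s² + (3.6 + 9.3·1.1)s + 9.3·9.6 = 0.
That is s² + 13.83s + 89.28 = 0, so ω_n = 9.449 rad/s and ζ = 13.83/(2·9.449) = 0.7318.
%OS = 100·exp(−πζ/√(1−ζ²)) = 3.43%.

3.43%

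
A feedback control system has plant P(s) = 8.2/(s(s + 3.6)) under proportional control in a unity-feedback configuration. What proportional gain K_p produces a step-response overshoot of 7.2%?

K_p = 0.958

From %OS = 100·exp(−πζ/√(1−ζ²)) = 7.2%, ζ = −ln(0.072)/√(π²+ln²(0.072)) = 0.6421.
Characteristic equation s² + 3.6s + 8.2K_p = 0 gives ζ = 3.6/(2√(8.2K_p)).
Setting ζ = 0.6421: √(8.2K_p) = 3.6/(2·0.6421) = 2.803, so K_p = 7.859/8.2 = 0.958.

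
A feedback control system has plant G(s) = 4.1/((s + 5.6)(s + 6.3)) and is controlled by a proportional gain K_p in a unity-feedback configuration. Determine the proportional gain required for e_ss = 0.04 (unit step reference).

Steady-state error for a unit step on this type-0 loop is 1/(1 + K_p·G(0)).
G(0) = 0.1162. Require 1/(1 + K_p·0.1162) = 0.04, so 1 + 0.1162·K_p = 25.
K_p = (25 − 1)/0.1162 = 207.

K_p = 207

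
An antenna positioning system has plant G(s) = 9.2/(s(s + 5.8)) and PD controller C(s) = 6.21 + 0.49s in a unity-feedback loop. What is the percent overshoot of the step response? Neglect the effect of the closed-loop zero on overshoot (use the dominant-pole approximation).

5.35%

Forward path: (6.21 + 0.49s)·9.2/(s(s+5.8)). The closed-loop characteristic equation is s² + (5.8 + 9.2·0.49)s + 9.2·6.21 = 0.
That is s² + 10.31s + 57.13 = 0, so ω_n = 7.559 rad/s and ζ = 10.31/(2·7.559) = 0.6819.
%OS = 100·exp(−πζ/√(1−ζ²)) = 5.35%.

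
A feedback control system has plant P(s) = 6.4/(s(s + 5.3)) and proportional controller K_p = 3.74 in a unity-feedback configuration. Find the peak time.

From 1 + K_pP(s) = 0: s² + 5.3s + 23.94 = 0 ⇒ ω_n = 4.892, ζ = 0.5417.
Damped frequency ω_d = ω_n√(1−ζ²) = 4.113 rad/s, so peak time T_p = π/ω_d = 0.764 s.

T_p = 0.764 s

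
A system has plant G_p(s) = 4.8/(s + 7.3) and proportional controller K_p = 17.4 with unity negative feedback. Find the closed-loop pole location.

s = -90.82

Closed-loop transfer function: T(s) = K_p·G_p(s)/(1 + K_p·G_p(s)) = 83.52/(s + 7.3 + 83.52) = 83.52/(s + 90.82).
The closed-loop pole is at s = −90.82.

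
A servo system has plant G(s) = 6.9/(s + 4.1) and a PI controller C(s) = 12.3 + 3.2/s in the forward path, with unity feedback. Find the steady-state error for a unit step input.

The open loop C(s)G(s) has a pole at the origin (type 1), so the static position error constant is infinite and e_ss = 1/(1+∞) = 0.

0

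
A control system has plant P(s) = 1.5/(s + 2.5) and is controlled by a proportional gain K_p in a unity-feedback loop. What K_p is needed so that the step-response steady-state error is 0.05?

K_p = 31.7

The loop is type 0, so e_ss(step) = 1/(1 + K_pos) with K_pos = K_p·P(0).
P(0) = 0.6. Require 1/(1 + K_p·0.6) = 0.05, so 1 + 0.6·K_p = 20.
K_p = (20 − 1)/0.6 = 31.7.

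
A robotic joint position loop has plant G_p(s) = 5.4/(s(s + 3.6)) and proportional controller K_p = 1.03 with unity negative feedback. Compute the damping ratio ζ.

ζ = 0.763

The closed-loop denominator is s(s+3.6) + 1.03·5.4 = s² + 3.6s + 5.562.
So ω_n² = 5.562 ⇒ ω_n = 2.358 rad/s, and ζ = 3.6/(2ω_n) = 0.763.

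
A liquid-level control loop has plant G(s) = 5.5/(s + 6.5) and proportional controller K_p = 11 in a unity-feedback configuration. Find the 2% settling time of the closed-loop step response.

Closed-loop transfer function: T(s) = K_p·G(s)/(1 + K_p·G(s)) = 60.5/(s + 6.5 + 60.5) = 60.5/(s + 67).
Time constant τ = 1/67 = 0.01493 s, so the 2% settling time is about 4τ = 0.0597 s.

T_s ≈ 0.0597 s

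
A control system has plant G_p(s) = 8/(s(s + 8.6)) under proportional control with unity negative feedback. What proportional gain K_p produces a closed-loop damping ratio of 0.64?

Closed-loop characteristic equation: s² + 8.6s + K_p·8 = 0.
So ω_n = √(8K_p) and 2ζω_n = 8.6, giving ζ = 8.6/(2√(8K_p)).
Setting ζ = 0.64: √(8K_p) = 8.6/(2·0.64) = 6.719, so K_p = 45.14/8 = 5.64.

K_p = 5.64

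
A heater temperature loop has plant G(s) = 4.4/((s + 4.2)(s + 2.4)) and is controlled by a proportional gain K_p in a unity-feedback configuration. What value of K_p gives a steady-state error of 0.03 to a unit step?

K_p = 74.1

The loop is type 0, so e_ss(step) = 1/(1 + K_pos) with K_pos = K_p·G(0).
G(0) = 0.4365. Require 1/(1 + K_p·0.4365) = 0.03, so 1 + 0.4365·K_p = 33.33.
K_p = (33.33 − 1)/0.4365 = 74.1.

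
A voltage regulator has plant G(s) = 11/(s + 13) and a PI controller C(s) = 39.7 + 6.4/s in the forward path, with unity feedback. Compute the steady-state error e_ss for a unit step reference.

0

The open loop C(s)G(s) has a pole at the origin (type 1), so the static position error constant is infinite and e_ss = 1/(1+∞) = 0.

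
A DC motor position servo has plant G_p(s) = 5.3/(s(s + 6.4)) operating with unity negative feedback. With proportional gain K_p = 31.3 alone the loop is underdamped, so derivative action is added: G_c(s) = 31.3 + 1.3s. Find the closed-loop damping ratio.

Forward path: (31.3 + 1.3s)·5.3/(s(s+6.4)). The closed-loop characteristic equation is s² + (6.4 + 5.3·1.3)s + 5.3·31.3 = 0.
That is s² + 13.29s + 165.9 = 0, so ω_n = 12.88 rad/s and ζ = 13.29/(2·12.88) = 0.5159.

ζ = 0.516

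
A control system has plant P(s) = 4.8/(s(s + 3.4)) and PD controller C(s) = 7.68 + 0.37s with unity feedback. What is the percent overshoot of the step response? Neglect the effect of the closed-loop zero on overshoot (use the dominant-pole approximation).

22.8%

Forward path: (7.68 + 0.37s)·4.8/(s(s+3.4)). The closed-loop characteristic equation is s² + (3.4 + 4.8·0.37)s + 4.8·7.68 = 0.
That is s² + 5.176s + 36.86 = 0, so ω_n = 6.072 rad/s and ζ = 5.176/(2·6.072) = 0.4262.
%OS = 100·exp(−πζ/√(1−ζ²)) = 22.8%.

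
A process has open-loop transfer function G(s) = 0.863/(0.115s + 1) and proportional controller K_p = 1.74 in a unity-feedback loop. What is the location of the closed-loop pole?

Closed loop: T(s) = K_p·G/(1+K_p·G) = 1.502/(0.115s + 1 + 1.502), with pole at s = −(1 + 1.502)/0.115 = −21.75.

s = -21.75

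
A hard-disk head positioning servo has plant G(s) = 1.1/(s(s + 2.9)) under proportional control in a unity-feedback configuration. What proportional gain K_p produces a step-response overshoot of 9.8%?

K_p = 5.41

From %OS = 100·exp(−πζ/√(1−ζ²)) = 9.8%, ζ = −ln(0.098)/√(π²+ln²(0.098)) = 0.5945.
Characteristic equation s² + 2.9s + 1.1K_p = 0 gives ζ = 2.9/(2√(1.1K_p)).
Setting ζ = 0.5945: √(1.1K_p) = 2.9/(2·0.5945) = 2.439, so K_p = 5.949/1.1 = 5.41.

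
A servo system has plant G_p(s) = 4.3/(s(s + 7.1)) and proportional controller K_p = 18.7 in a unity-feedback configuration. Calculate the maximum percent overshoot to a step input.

From 1 + K_pG_p(s) = 0: s² + 7.1s + 80.41 = 0 ⇒ ω_n = 8.967, ζ = 0.3959.
%OS = 100·exp(−πζ/√(1−ζ²)) = 100·exp(−π·0.3959/√0.8433) = 25.8%.

25.8%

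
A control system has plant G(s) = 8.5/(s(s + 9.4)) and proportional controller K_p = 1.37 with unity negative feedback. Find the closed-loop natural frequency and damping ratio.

1 + K_p·G(s) = 0 gives s² + 9.4s + 11.65 = 0.
So ω_n² = 11.65 ⇒ ω_n = 3.412 rad/s, and ζ = 9.4/(2ω_n) = 1.38.

ω_n = 3.41 rad/s, ζ = 1.38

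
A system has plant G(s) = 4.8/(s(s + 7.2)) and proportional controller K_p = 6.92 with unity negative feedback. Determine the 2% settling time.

T_s ≈ 1.11 s

The closed-loop denominator s² + 7.2s + 33.22 gives ω_n = √33.22 = 5.763 and ζ = 7.2/(2ω_n) = 0.6246.
2% settling time T_s ≈ 4/(ζω_n) = 4/3.6 = 1.11 s.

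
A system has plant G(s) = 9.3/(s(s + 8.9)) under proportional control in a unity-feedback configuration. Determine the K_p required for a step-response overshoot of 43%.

K_p = 31.6

From %OS = 100·exp(−πζ/√(1−ζ²)) = 43%, ζ = −ln(0.43)/√(π²+ln²(0.43)) = 0.2594.
Characteristic equation s² + 8.9s + 9.3K_p = 0 gives ζ = 8.9/(2√(9.3K_p)).
Setting ζ = 0.2594: √(9.3K_p) = 8.9/(2·0.2594) = 17.15, so K_p = 294.2/9.3 = 31.6.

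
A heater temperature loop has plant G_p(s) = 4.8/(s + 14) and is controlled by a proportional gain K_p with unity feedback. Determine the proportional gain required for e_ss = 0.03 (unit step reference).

K_p = 94.3

Steady-state error for a unit step on this type-0 loop is 1/(1 + K_p·G_p(0)).
G_p(0) = 0.3429. Require 1/(1 + K_p·0.3429) = 0.03, so 1 + 0.3429·K_p = 33.33.
K_p = (33.33 − 1)/0.3429 = 94.3.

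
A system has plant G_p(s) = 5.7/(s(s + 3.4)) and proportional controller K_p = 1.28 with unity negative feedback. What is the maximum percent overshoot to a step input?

From 1 + K_pG_p(s) = 0: s² + 3.4s + 7.296 = 0 ⇒ ω_n = 2.701, ζ = 0.6294.
%OS = 100·exp(−πζ/√(1−ζ²)) = 100·exp(−π·0.6294/√0.6039) = 7.85%.

7.85%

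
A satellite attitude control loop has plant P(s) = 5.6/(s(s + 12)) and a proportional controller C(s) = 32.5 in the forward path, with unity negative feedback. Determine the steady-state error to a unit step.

The open loop C(s)P(s) has a pole at the origin (type 1), so the static position error constant is infinite and e_ss = 1/(1+∞) = 0.

0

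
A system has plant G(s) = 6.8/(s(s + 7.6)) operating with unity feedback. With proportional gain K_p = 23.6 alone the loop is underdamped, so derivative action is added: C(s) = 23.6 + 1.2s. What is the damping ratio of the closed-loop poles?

Forward path: (23.6 + 1.2s)·6.8/(s(s+7.6)). The closed-loop characteristic equation is s² + (7.6 + 6.8·1.2)s + 6.8·23.6 = 0.
That is s² + 15.76s + 160.5 = 0, so ω_n = 12.67 rad/s and ζ = 15.76/(2·12.67) = 0.622.

ζ = 0.622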